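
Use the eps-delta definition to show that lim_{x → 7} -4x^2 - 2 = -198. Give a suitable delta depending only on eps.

Let eps > 0. We want delta > 0 such that 0 < |x − 7| < delta implies |(-4x^2 - 2) + 198| < eps.
(-4x^2 - 2) + 198 = -4x^2 + 196 = (x − 7)(-4x - 28).
So |(-4x^2 - 2) + 198| = |x − 7|·|-4x - 28|.
Require delta ≤ 2. Then |x − 7| < 2 gives |x| < 9, and by the triangle inequality |-4x - 28| ≤ 4·9 + 28 = 64.
Hence |(-4x^2 - 2) + 198| ≤ 64|x − 7| < eps provided |x − 7| < eps/64.
Choosing delta = min(2, eps/64) ensures both conditions, hence |(-4x^2 - 2) + 198| < eps.

delta = min(2, eps/64)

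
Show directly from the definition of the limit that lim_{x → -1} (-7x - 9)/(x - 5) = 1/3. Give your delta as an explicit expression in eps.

Let eps > 0 be given. We want delta > 0 with 0 < |x + 1| < delta ⇒ |(-7x - 9)/(x - 5) − (1/3)| < eps.
Combining over a common denominator, (-7x - 9)/(x - 5) − (1/3) = [(-7x - 9)·(-6) − (-2)·(x - 5)] / [(-6)·(x - 5)] = 44(x + 1) / ((-6)(x - 5)).
So |(-7x - 9)/(x - 5) − (1/3)| = 44|x + 1| / (6·|x − 5|).
Restrict delta ≤ 3. Then |x + 1| < 3 gives |x − 5| = |(x + 1) + (-6)| ≥ 6 − 3 = 3.
Hence |(-7x - 9)/(x - 5) − (1/3)| < 44|x + 1|/(6·3) = (22/9)|x + 1|, which is < eps once |x + 1| < (9/22)eps.
Take delta = min(3, (9/22)eps). Then 0 < |x + 1| < delta forces both bounds, so |(-7x - 9)/(x - 5) − (1/3)| < eps.

delta = min(3, (9/22)eps)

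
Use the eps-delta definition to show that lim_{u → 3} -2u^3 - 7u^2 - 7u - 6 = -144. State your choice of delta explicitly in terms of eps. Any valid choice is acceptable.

delta = min(1, eps/130)

Let eps > 0. We want delta > 0 such that 0 < |u − 3| < delta implies |(-2u^3 - 7u^2 - 7u - 6) + 144| < eps.
(-2u^3 - 7u^2 - 7u - 6) + 144 = -2u^3 - 7u^2 - 7u + 138 = (u − 3)(-2u^2 - 13u - 46).
So |(-2u^3 - 7u^2 - 7u - 6) + 144| = |u − 3|·|-2u^2 - 13u - 46|.
Assume first that |u − 3| < 1, so |u| < 4. Then |-2u^2 - 13u - 46| ≤ 2·4^2 + 13·4 + 46 = 130.
Hence |(-2u^3 - 7u^2 - 7u - 6) + 144| ≤ 130|u − 3| < eps provided |u − 3| < eps/130.
Take delta = min(1, eps/130). Then 0 < |u − 3| < delta gives both |u − 3| < 1 and |u − 3| < eps/130, so |(-2u^3 - 7u^2 - 7u - 6) + 144| < eps.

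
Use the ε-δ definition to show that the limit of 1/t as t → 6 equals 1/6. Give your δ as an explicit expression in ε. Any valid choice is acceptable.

Fix ε > 0. We seek δ > 0 such that 0 < |t − 6| < δ implies |1/t − (1/6)| < ε.
|1/t − (1/6)| = |6 − t|/(6·|t|) = |t − 6|/(6|t|).
Require δ ≤ 3 so that |t| > 6 − 3 = 3, hence 6|t| > 18.
Then |1/t − (1/6)| < |t − 6|/18, which is < ε when |t − 6| < 18ε.
Take δ = min(3, 18ε). Then 0 < |t − 6| < δ gives both |t − 6| < 3 and |t − 6| < 18ε, so |1/t − (1/6)| < ε.

δ = min(3, 18ε)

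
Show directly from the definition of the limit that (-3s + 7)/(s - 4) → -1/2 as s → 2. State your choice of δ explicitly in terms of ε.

δ = min(1, (2/5)ε)

Fix ε > 0. We want δ > 0 with 0 < |s − 2| < δ ⇒ |(-3s + 7)/(s - 4) + 1/2| < ε.
Combining over a common denominator, (-3s + 7)/(s - 4) + 1/2 = [(-3s + 7)·(-2) − 1·(s - 4)] / [(-2)·(s - 4)] = 5(s − 2) / ((-2)(s - 4)).
So |(-3s + 7)/(s - 4) + 1/2| = 5|s − 2| / (2·|s − 4|).
Require δ ≤ 1, so |s − 4| ≥ |-2| − |s − 2| > 2 − 1 = 1.
Hence |(-3s + 7)/(s - 4) + 1/2| < 5|s − 2|/(2·1) = (5/2)|s − 2|, which is < ε once |s − 2| < (2/5)ε.
Take δ = min(1, (2/5)ε). Then 0 < |s − 2| < δ forces both bounds, so |(-3s + 7)/(s - 4) + 1/2| < ε.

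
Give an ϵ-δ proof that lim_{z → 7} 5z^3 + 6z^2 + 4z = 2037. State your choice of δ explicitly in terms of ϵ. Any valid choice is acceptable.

Let ϵ > 0. We want δ > 0 such that 0 < |z − 7| < δ implies |(5z^3 + 6z^2 + 4z) − 2037| < ϵ.
(5z^3 + 6z^2 + 4z) − 2037 = 5z^3 + 6z^2 + 4z - 2037 = (z − 7)(5z^2 + 41z + 291).
So |(5z^3 + 6z^2 + 4z) − 2037| = |z − 7|·|5z^2 + 41z + 291|.
Assume first that |z − 7| < 1, so |z| < 8. Then |5z^2 + 41z + 291| ≤ 5·8^2 + 41·8 + 291 = 939.
Hence |(5z^3 + 6z^2 + 4z) − 2037| ≤ 939|z − 7| < ϵ provided |z − 7| < ϵ/939.
Take δ = min(1, ϵ/939). Then 0 < |z − 7| < δ gives both |z − 7| < 1 and |z − 7| < ϵ/939, so |(5z^3 + 6z^2 + 4z) − 2037| < ϵ.

δ = min(1, ϵ/939)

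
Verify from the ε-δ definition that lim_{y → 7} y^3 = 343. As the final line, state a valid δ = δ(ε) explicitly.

Suppose ε > 0. We seek δ > 0 with 0 < |y − 7| < δ ⇒ |y^3 − 343| < ε.
Factor: y^3 − 343 = (y − 7)(y^2 + 7y + 49), so |y^3 − 343| = |y − 7|·|y^2 + 7y + 49|.
Impose δ ≤ 2 so that |y| < 9; then |y^2 + 7y + 49| ≤ 193.
Hence |y^3 − 343| ≤ 193|y − 7|, which is < ε once |y − 7| < ε/193.
Take δ = min(2, ε/193). If 0 < |y − 7| < δ then both bounds hold and |y^3 − 343| ≤ 193|y − 7| < 193·(ε/193) = ε.

δ = min(2, ε/193)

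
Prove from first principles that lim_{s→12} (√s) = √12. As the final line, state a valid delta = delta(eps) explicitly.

Fix eps > 0. We want delta > 0 such that 0 < |s − 12| < delta implies |√s − √12| < eps.
Multiplying by the conjugate, |√s − √12| = |s − 12|/(√s + √12).
Restrict delta ≤ 12 so that |s − 12| < 12 forces s > 0, and then √s + √12 > √12.
Hence |√s − √12| < |s − 12|/√12, which is < eps once |s − 12| < √12·eps.
Take delta = min(12, √12·eps). If 0 < |s − 12| < delta then s > 0 and |√s − √12| < |s − 12|/√12 < eps.

delta = min(12, √12·eps)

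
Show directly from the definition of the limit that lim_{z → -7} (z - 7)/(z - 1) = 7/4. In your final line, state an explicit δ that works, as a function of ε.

δ = min(4, (16/3)ε)

Let ε > 0. We want δ > 0 with 0 < |z + 7| < δ ⇒ |(z - 7)/(z - 1) − (7/4)| < ε.
Combining over a common denominator, (z - 7)/(z - 1) − (7/4) = [(z - 7)·(-8) − (-14)·(z - 1)] / [(-8)·(z - 1)] = 6(z + 7) / ((-8)(z - 1)).
So |(z - 7)/(z - 1) − (7/4)| = 6|z + 7| / (8·|z − 1|).
Require δ ≤ 4, so |z − 1| ≥ |-8| − |z + 7| > 8 − 4 = 4.
Hence |(z - 7)/(z - 1) − (7/4)| < 6|z + 7|/(8·4) = (3/16)|z + 7|, which is < ε once |z + 7| < (16/3)ε.
Take δ = min(4, (16/3)ε). Then 0 < |z + 7| < δ forces both bounds, so |(z - 7)/(z - 1) − (7/4)| < ε.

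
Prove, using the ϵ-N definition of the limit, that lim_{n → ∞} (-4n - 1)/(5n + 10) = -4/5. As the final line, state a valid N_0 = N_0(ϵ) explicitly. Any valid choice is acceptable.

Suppose ϵ > 0. For n ≥ 1, |(-4n - 1)/(5n + 10) + 4/5| = |35|/(5(5n + 10)) = 35/(5(5n + 10)).
Since 5n + 10 ≥ 5n for n ≥ 1, this is ≤ 35/(5·5n) = (7/5)/n.
So |(-4n - 1)/(5n + 10) + 4/5| < ϵ whenever n > (7/5)/ϵ.
Take N_0 = (7/5)/ϵ. If n > N_0 then |(-4n - 1)/(5n + 10) + 4/5| ≤ (7/5)/n < ϵ.

N_0 = (7/5)/ϵ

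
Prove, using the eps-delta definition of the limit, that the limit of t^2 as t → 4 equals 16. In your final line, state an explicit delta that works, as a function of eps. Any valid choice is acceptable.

Fix eps > 0. We seek delta > 0 with 0 < |t − 4| < delta ⇒ |t^2 − 16| < eps.
Factor: t^2 − 16 = (t − 4)(t + 4), so |t^2 − 16| = |t − 4|·|t + 4|.
Restrict delta ≤ 1. Then |t − 4| < 1 gives |t| < 5, so by the triangle inequality |t + 4| ≤ 5 + 4 = 9.
Hence |t^2 − 16| ≤ 9|t − 4|, which is < eps once |t − 4| < eps/9.
Take delta = min(1, eps/9). If 0 < |t − 4| < delta then both bounds hold and |t^2 − 16| ≤ 9|t − 4| < 9·(eps/9) = eps.

delta = min(1, eps/9)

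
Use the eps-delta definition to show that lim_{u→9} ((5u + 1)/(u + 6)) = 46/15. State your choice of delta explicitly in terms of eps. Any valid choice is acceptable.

Fix eps > 0. We want delta > 0 with 0 < |u − 9| < delta ⇒ |(5u + 1)/(u + 6) − (46/15)| < eps.
Combining over a common denominator, (5u + 1)/(u + 6) − (46/15) = [(5u + 1)·15 − 46·(u + 6)] / [15·(u + 6)] = 29(u − 9) / (15(u + 6)).
So |(5u + 1)/(u + 6) − (46/15)| = 29|u − 9| / (15·|u + 6|).
Restrict delta ≤ 15/2. Then |u − 9| < 15/2 gives |u + 6| = |(u − 9) + 15| ≥ 15 − 15/2 = 15/2.
Hence |(5u + 1)/(u + 6) − (46/15)| < 29|u − 9|/(15·(15/2)) = (58/225)|u − 9|, which is < eps once |u − 9| < (225/58)eps.
Take delta = min(15/2, (225/58)eps). Then 0 < |u − 9| < delta forces both bounds, so |(5u + 1)/(u + 6) − (46/15)| < eps.

delta = min(15/2, (225/58)eps)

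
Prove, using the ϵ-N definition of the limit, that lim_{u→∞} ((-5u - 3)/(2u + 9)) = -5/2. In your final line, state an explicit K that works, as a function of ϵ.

K = (39/4)/ϵ

Fix ϵ > 0. We seek K > 0 such that u > K implies |(-5u - 3)/(2u + 9) + 5/2| < ϵ.
(-5u - 3)/(2u + 9) + 5/2 = (2(-5u - 3) − (-5)(2u + 9)) / (2(2u + 9)) = 39/(2(2u + 9)).
For u > 0 we have 2u + 9 > 2u, so |(-5u - 3)/(2u + 9) + 5/2| = 39/(2(2u + 9)) < 39/(2·2u) = (39/4)/u.
Thus |(-5u - 3)/(2u + 9) + 5/2| < ϵ whenever u > (39/4)/ϵ.
Take K = (39/4)/ϵ. If u > K then |(-5u - 3)/(2u + 9) + 5/2| < (39/4)/u < ϵ.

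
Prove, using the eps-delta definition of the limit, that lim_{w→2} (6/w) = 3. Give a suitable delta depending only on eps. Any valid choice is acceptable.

delta = min(1, (1/3)eps)

Suppose eps > 0. We seek delta > 0 such that 0 < |w − 2| < delta implies |6/w − 3| < eps.
|6/w − 3| = 6·|2 − w|/(2·|w|) = 6|w − 2|/(2|w|).
Restrict delta ≤ 1. Then |w − 2| < 1 gives |w| > 1, so 2|w| > 2.
Then |6/w − 3| < 6|w − 2|/2, which is < eps when |w − 2| < (1/3)eps.
Take delta = min(1, (1/3)eps). Then 0 < |w − 2| < delta gives both |w − 2| < 1 and |w − 2| < (1/3)eps, so |6/w − 3| < eps.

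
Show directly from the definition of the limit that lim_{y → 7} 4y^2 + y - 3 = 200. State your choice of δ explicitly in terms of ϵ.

δ = min(1, ϵ/61)

Fix ϵ > 0. We want δ > 0 such that 0 < |y − 7| < δ implies |(4y^2 + y - 3) − 200| < ϵ.
(4y^2 + y - 3) − 200 = 4y^2 + y - 203 = (y − 7)(4y + 29).
So |(4y^2 + y - 3) − 200| = |y − 7|·|4y + 29|.
Assume first that |y − 7| < 1, so |y| < 8. Then |4y + 29| ≤ 4·8 + 29 = 61.
Hence |(4y^2 + y - 3) − 200| ≤ 61|y − 7| < ϵ provided |y − 7| < ϵ/61.
Choosing δ = min(1, ϵ/61) ensures both conditions, hence |(4y^2 + y - 3) − 200| < ϵ.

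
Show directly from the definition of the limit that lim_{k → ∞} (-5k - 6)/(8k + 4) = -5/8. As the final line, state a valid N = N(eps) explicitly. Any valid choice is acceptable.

N = (7/16)/eps

Let eps > 0 be given. For k ≥ 1, |(-5k - 6)/(8k + 4) + 5/8| = |-28|/(8(8k + 4)) = 28/(8(8k + 4)).
Since 8k + 4 ≥ 8k for k ≥ 1, this is ≤ 28/(8·8k) = (7/16)/k.
So |(-5k - 6)/(8k + 4) + 5/8| < eps whenever k > (7/16)/eps.
Take N = (7/16)/eps. If k > N then |(-5k - 6)/(8k + 4) + 5/8| ≤ (7/16)/k < eps.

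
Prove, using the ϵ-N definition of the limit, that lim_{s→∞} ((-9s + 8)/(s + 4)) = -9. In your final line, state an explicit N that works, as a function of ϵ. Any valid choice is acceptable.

N = 44/ϵ

Let ϵ > 0. We seek N > 0 such that s > N implies |(-9s + 8)/(s + 4) + 9| < ϵ.
(-9s + 8)/(s + 4) + 9 = ((-9s + 8) − (-9)(s + 4)) / ((s + 4)) = 44/((s + 4)).
For s > 0 we have s + 4 > s, so |(-9s + 8)/(s + 4) + 9| = 44/((s + 4)) < 44/(s) = 44/s.
Thus |(-9s + 8)/(s + 4) + 9| < ϵ whenever s > 44/ϵ.
Take N = 44/ϵ. If s > N then |(-9s + 8)/(s + 4) + 9| < 44/s < ϵ.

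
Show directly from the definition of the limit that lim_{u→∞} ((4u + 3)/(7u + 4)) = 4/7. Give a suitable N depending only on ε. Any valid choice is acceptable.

N = (5/49)/ε

Let ε > 0. We seek N > 0 such that u > N implies |(4u + 3)/(7u + 4) − (4/7)| < ε.
(4u + 3)/(7u + 4) − (4/7) = (7(4u + 3) − 4(7u + 4)) / (7(7u + 4)) = 5/(7(7u + 4)).
For u > 0 we have 7u + 4 > 7u, so |(4u + 3)/(7u + 4) − (4/7)| = 5/(7(7u + 4)) < 5/(7·7u) = (5/49)/u.
Thus |(4u + 3)/(7u + 4) − (4/7)| < ε whenever u > (5/49)/ε.
Take N = (5/49)/ε. If u > N then |(4u + 3)/(7u + 4) − (4/7)| < (5/49)/u < ε.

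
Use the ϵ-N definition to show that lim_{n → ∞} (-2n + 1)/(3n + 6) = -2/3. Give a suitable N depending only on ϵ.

Let ϵ > 0. For n ≥ 1, |(-2n + 1)/(3n + 6) + 2/3| = |15|/(3(3n + 6)) = 15/(3(3n + 6)).
Since 3n + 6 ≥ 3n for n ≥ 1, this is ≤ 15/(3·3n) = (5/3)/n.
So |(-2n + 1)/(3n + 6) + 2/3| < ϵ whenever n > (5/3)/ϵ.
Take N = (5/3)/ϵ. If n > N then |(-2n + 1)/(3n + 6) + 2/3| ≤ (5/3)/n < ϵ.

N = (5/3)/ϵ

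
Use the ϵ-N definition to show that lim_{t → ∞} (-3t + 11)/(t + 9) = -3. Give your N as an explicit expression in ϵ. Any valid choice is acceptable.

Suppose ϵ > 0. We seek N > 0 such that t > N implies |(-3t + 11)/(t + 9) + 3| < ϵ.
(-3t + 11)/(t + 9) + 3 = ((-3t + 11) − (-3)(t + 9)) / ((t + 9)) = 38/((t + 9)).
For t > 0 we have t + 9 > t, so |(-3t + 11)/(t + 9) + 3| = 38/((t + 9)) < 38/(t) = 38/t.
Thus |(-3t + 11)/(t + 9) + 3| < ϵ whenever t > 38/ϵ.
Take N = 38/ϵ. If t > N then |(-3t + 11)/(t + 9) + 3| < 38/t < ϵ.

N = 38/ϵ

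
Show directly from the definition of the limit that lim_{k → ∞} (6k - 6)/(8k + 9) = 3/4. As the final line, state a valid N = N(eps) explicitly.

Let eps > 0. For k ≥ 1, |(6k - 6)/(8k + 9) − (3/4)| = |-102|/(8(8k + 9)) = 102/(8(8k + 9)).
Since 8k + 9 ≥ 8k for k ≥ 1, this is ≤ 102/(8·8k) = (51/32)/k.
So |(6k - 6)/(8k + 9) − (3/4)| < eps whenever k > (51/32)/eps.
Take N = (51/32)/eps. If k > N then |(6k - 6)/(8k + 9) − (3/4)| ≤ (51/32)/k < eps.

N = (51/32)/eps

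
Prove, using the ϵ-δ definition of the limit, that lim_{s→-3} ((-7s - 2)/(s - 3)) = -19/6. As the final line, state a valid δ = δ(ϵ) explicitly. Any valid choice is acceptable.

Let ϵ > 0 be given. We want δ > 0 with 0 < |s + 3| < δ ⇒ |(-7s - 2)/(s - 3) + 19/6| < ϵ.
Combining over a common denominator, (-7s - 2)/(s - 3) + 19/6 = [(-7s - 2)·(-6) − 19·(s - 3)] / [(-6)·(s - 3)] = 23(s + 3) / ((-6)(s - 3)).
So |(-7s - 2)/(s - 3) + 19/6| = 23|s + 3| / (6·|s − 3|).
Restrict δ ≤ 3. Then |s + 3| < 3 gives |s − 3| = |(s + 3) + (-6)| ≥ 6 − 3 = 3.
Hence |(-7s - 2)/(s - 3) + 19/6| < 23|s + 3|/(6·3) = (23/18)|s + 3|, which is < ϵ once |s + 3| < (18/23)ϵ.
Take δ = min(3, (18/23)ϵ). Then 0 < |s + 3| < δ forces both bounds, so |(-7s - 2)/(s - 3) + 19/6| < ϵ.

δ = min(3, (18/23)ϵ)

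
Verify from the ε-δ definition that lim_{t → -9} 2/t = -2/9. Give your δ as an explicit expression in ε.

δ = min(9/2, (81/4)ε)

Let ε > 0 be given. We seek δ > 0 such that 0 < |t + 9| < δ implies |2/t + 2/9| < ε.
|2/t + 2/9| = 2·|-9 − t|/(9·|t|) = 2|t + 9|/(9|t|).
Require δ ≤ 9/2 so that |t| > 9 − 9/2 = 9/2, hence 9|t| > 81/2.
Then |2/t + 2/9| < 2|t + 9|/(81/2), which is < ε when |t + 9| < (81/4)ε.
Take δ = min(9/2, (81/4)ε). Then 0 < |t + 9| < δ gives both |t + 9| < 9/2 and |t + 9| < (81/4)ε, so |2/t + 2/9| < ε.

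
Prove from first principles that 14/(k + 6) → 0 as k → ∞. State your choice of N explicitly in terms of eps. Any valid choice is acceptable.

Let eps > 0 be given. For k ≥ 1, |14/(k + 6) − 0| = 14/(k + 6) ≤ 14/k.
We need 14/k < eps, i.e. k > 14/eps.
Take N = 14/eps. If k > N then |14/(k + 6)| ≤ 14/k < eps.

N = 14/eps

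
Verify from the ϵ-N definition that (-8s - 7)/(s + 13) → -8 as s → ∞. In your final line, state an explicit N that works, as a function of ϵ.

Let ϵ > 0. We seek N > 0 such that s > N implies |(-8s - 7)/(s + 13) + 8| < ϵ.
(-8s - 7)/(s + 13) + 8 = ((-8s - 7) − (-8)(s + 13)) / ((s + 13)) = 97/((s + 13)).
For s > 0 we have s + 13 > s, so |(-8s - 7)/(s + 13) + 8| = 97/((s + 13)) < 97/(s) = 97/s.
Thus |(-8s - 7)/(s + 13) + 8| < ϵ whenever s > 97/ϵ.
Take N = 97/ϵ. If s > N then |(-8s - 7)/(s + 13) + 8| < 97/s < ϵ.

N = 97/ϵ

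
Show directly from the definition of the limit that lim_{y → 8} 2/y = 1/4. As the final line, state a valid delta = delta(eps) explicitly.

Let eps > 0 be given. We seek delta > 0 such that 0 < |y − 8| < delta implies |2/y − (1/4)| < eps.
|2/y − (1/4)| = 2·|8 − y|/(8·|y|) = 2|y − 8|/(8|y|).
Restrict delta ≤ 4. Then |y − 8| < 4 gives |y| > 4, so 8|y| > 32.
Then |2/y − (1/4)| < 2|y − 8|/32, which is < eps when |y − 8| < 16eps.
Take delta = min(4, 16eps). Then 0 < |y − 8| < delta gives both |y − 8| < 4 and |y − 8| < 16eps, so |2/y − (1/4)| < eps.

delta = min(4, 16eps)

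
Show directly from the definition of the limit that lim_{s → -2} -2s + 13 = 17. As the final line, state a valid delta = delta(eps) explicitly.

delta = eps/2

Let eps > 0. We need delta > 0 so that 0 < |s + 2| < delta implies |(-2s + 13) − 17| < eps.
|(-2s + 13) − 17| = |-2s - 4| = 2|s + 2|.
Thus it suffices that |s + 2| < eps/2.
Choosing delta = eps/2 gives |(-2s + 13) − 17| = 2|s + 2| < eps whenever |s + 2| < delta.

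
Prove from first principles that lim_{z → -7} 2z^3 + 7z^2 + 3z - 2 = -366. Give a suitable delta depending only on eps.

delta = min(1, eps/236)

Suppose eps > 0. We want delta > 0 such that 0 < |z + 7| < delta implies |(2z^3 + 7z^2 + 3z - 2) + 366| < eps.
(2z^3 + 7z^2 + 3z - 2) + 366 = 2z^3 + 7z^2 + 3z + 364 = (z + 7)(2z^2 - 7z + 52).
So |(2z^3 + 7z^2 + 3z - 2) + 366| = |z + 7|·|2z^2 - 7z + 52|.
Assume first that |z + 7| < 1, so |z| < 8. Then |2z^2 - 7z + 52| ≤ 2·8^2 + 7·8 + 52 = 236.
Hence |(2z^3 + 7z^2 + 3z - 2) + 366| ≤ 236|z + 7| < eps provided |z + 7| < eps/236.
Choosing delta = min(1, eps/236) ensures both conditions, hence |(2z^3 + 7z^2 + 3z - 2) + 366| < eps.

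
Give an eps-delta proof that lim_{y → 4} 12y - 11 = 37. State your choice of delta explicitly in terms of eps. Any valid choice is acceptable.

Fix eps > 0. We need delta > 0 so that 0 < |y − 4| < delta implies |(12y - 11) − 37| < eps.
|(12y - 11) − 37| = |12y - 48| = 12|y − 4|.
Thus it suffices that |y − 4| < eps/12.
Choosing delta = eps/12 gives |(12y - 11) − 37| = 12|y − 4| < eps whenever |y − 4| < delta.

delta = eps/12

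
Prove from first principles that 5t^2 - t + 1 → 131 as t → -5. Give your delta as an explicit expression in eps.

delta = min(2, eps/61)

Fix eps > 0. We want delta > 0 such that 0 < |t + 5| < delta implies |(5t^2 - t + 1) − 131| < eps.
(5t^2 - t + 1) − 131 = 5t^2 - t - 130 = (t + 5)(5t - 26).
So |(5t^2 - t + 1) − 131| = |t + 5|·|5t - 26|.
Require delta ≤ 2. Then |t + 5| < 2 gives |t| < 7, and by the triangle inequality |5t - 26| ≤ 5·7 + 26 = 61.
Hence |(5t^2 - t + 1) − 131| ≤ 61|t + 5| < eps provided |t + 5| < eps/61.
Take delta = min(2, eps/61). Then 0 < |t + 5| < delta gives both |t + 5| < 2 and |t + 5| < eps/61, so |(5t^2 - t + 1) − 131| < eps.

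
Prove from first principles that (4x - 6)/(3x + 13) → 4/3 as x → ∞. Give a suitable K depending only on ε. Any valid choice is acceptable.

K = (70/9)/ε

Let ε > 0. We seek K > 0 such that x > K implies |(4x - 6)/(3x + 13) − (4/3)| < ε.
(4x - 6)/(3x + 13) − (4/3) = (3(4x - 6) − 4(3x + 13)) / (3(3x + 13)) = -70/(3(3x + 13)).
For x > 0 we have 3x + 13 > 3x, so |(4x - 6)/(3x + 13) − (4/3)| = 70/(3(3x + 13)) < 70/(3·3x) = (70/9)/x.
Thus |(4x - 6)/(3x + 13) − (4/3)| < ε whenever x > (70/9)/ε.
Take K = (70/9)/ε. If x > K then |(4x - 6)/(3x + 13) − (4/3)| < (70/9)/x < ε.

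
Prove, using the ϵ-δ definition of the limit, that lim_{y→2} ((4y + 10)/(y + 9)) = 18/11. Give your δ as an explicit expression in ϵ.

δ = min(11/2, (121/52)ϵ)

Suppose ϵ > 0. We want δ > 0 with 0 < |y − 2| < δ ⇒ |(4y + 10)/(y + 9) − (18/11)| < ϵ.
Combining over a common denominator, (4y + 10)/(y + 9) − (18/11) = [(4y + 10)·11 − 18·(y + 9)] / [11·(y + 9)] = 26(y − 2) / (11(y + 9)).
So |(4y + 10)/(y + 9) − (18/11)| = 26|y − 2| / (11·|y + 9|).
Require δ ≤ 11/2, so |y + 9| ≥ |11| − |y − 2| > 11 − 11/2 = 11/2.
Hence |(4y + 10)/(y + 9) − (18/11)| < 26|y − 2|/(11·(11/2)) = (52/121)|y − 2|, which is < ϵ once |y − 2| < (121/52)ϵ.
Take δ = min(11/2, (121/52)ϵ). Then 0 < |y − 2| < δ forces both bounds, so |(4y + 10)/(y + 9) − (18/11)| < ϵ.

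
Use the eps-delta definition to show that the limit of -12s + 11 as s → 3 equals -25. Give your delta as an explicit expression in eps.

delta = eps/12

Let eps > 0 be given. We need delta > 0 so that 0 < |s − 3| < delta implies |(-12s + 11) + 25| < eps.
|(-12s + 11) + 25| = |-12s + 36| = 12|s − 3|.
So 12|s − 3| < eps exactly when |s − 3| < eps/12.
Choosing delta = eps/12 gives |(-12s + 11) + 25| = 12|s − 3| < eps whenever |s − 3| < delta.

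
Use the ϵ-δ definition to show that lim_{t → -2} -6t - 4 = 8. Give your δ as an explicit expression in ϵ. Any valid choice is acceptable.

Let ϵ > 0 be given. We need δ > 0 so that 0 < |t + 2| < δ implies |(-6t - 4) − 8| < ϵ.
Since (-6t - 4) − 8 = -6(t + 2), we have |(-6t - 4) − 8| = 6|t + 2|.
Thus it suffices that |t + 2| < ϵ/6.
Choosing δ = ϵ/6 gives |(-6t - 4) − 8| = 6|t + 2| < ϵ whenever |t + 2| < δ.

δ = ϵ/6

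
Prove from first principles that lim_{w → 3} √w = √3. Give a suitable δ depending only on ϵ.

Let ϵ > 0. We want δ > 0 such that 0 < |w − 3| < δ implies |√w − √3| < ϵ.
Multiplying by the conjugate, |√w − √3| = |w − 3|/(√w + √3).
Restrict δ ≤ 3 so that |w − 3| < 3 forces w > 0, and then √w + √3 > √3.
Hence |√w − √3| < |w − 3|/√3, which is < ϵ once |w − 3| < √3·ϵ.
Take δ = min(3, √3·ϵ). If 0 < |w − 3| < δ then w > 0 and |√w − √3| < |w − 3|/√3 < ϵ.

δ = min(3, √3·ϵ)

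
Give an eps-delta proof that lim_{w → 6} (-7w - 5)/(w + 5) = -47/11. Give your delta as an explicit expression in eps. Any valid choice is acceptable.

Fix eps > 0. We want delta > 0 with 0 < |w − 6| < delta ⇒ |(-7w - 5)/(w + 5) + 47/11| < eps.
Combining over a common denominator, (-7w - 5)/(w + 5) + 47/11 = [(-7w - 5)·11 − (-47)·(w + 5)] / [11·(w + 5)] = -30(w − 6) / (11(w + 5)).
So |(-7w - 5)/(w + 5) + 47/11| = 30|w − 6| / (11·|w + 5|).
Restrict delta ≤ 11/2. Then |w − 6| < 11/2 gives |w + 5| = |(w − 6) + 11| ≥ 11 − 11/2 = 11/2.
Hence |(-7w - 5)/(w + 5) + 47/11| < 30|w − 6|/(11·(11/2)) = (60/121)|w − 6|, which is < eps once |w − 6| < (121/60)eps.
Take delta = min(11/2, (121/60)eps). Then 0 < |w − 6| < delta forces both bounds, so |(-7w - 5)/(w + 5) + 47/11| < eps.

delta = min(11/2, (121/60)eps)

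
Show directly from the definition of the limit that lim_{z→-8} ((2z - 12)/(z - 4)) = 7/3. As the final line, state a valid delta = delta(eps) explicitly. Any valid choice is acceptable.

delta = min(6, 18eps)

Let eps > 0 be given. We want delta > 0 with 0 < |z + 8| < delta ⇒ |(2z - 12)/(z - 4) − (7/3)| < eps.
Combining over a common denominator, (2z - 12)/(z - 4) − (7/3) = [(2z - 12)·(-12) − (-28)·(z - 4)] / [(-12)·(z - 4)] = 4(z + 8) / ((-12)(z - 4)).
So |(2z - 12)/(z - 4) − (7/3)| = 4|z + 8| / (12·|z − 4|).
Require delta ≤ 6, so |z − 4| ≥ |-12| − |z + 8| > 12 − 6 = 6.
Hence |(2z - 12)/(z - 4) − (7/3)| < 4|z + 8|/(12·6) = (1/18)|z + 8|, which is < eps once |z + 8| < 18eps.
Take delta = min(6, 18eps). Then 0 < |z + 8| < delta forces both bounds, so |(2z - 12)/(z - 4) − (7/3)| < eps.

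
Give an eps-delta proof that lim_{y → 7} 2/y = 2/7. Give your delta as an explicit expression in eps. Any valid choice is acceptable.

Let eps > 0. We seek delta > 0 such that 0 < |y − 7| < delta implies |2/y − (2/7)| < eps.
|2/y − (2/7)| = 2·|7 − y|/(7·|y|) = 2|y − 7|/(7|y|).
Restrict delta ≤ 7/2. Then |y − 7| < 7/2 gives |y| > 7/2, so 7|y| > 49/2.
Then |2/y − (2/7)| < 2|y − 7|/(49/2), which is < eps when |y − 7| < (49/4)eps.
Take delta = min(7/2, (49/4)eps). Then 0 < |y − 7| < delta gives both |y − 7| < 7/2 and |y − 7| < (49/4)eps, so |2/y − (2/7)| < eps.

delta = min(7/2, (49/4)eps)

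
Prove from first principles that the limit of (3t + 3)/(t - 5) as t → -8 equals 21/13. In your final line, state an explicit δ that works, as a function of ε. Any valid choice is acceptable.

δ = min(13/2, (169/36)ε)

Fix ε > 0. We want δ > 0 with 0 < |t + 8| < δ ⇒ |(3t + 3)/(t - 5) − (21/13)| < ε.
Combining over a common denominator, (3t + 3)/(t - 5) − (21/13) = [(3t + 3)·(-13) − (-21)·(t - 5)] / [(-13)·(t - 5)] = -18(t + 8) / ((-13)(t - 5)).
So |(3t + 3)/(t - 5) − (21/13)| = 18|t + 8| / (13·|t − 5|).
Restrict δ ≤ 13/2. Then |t + 8| < 13/2 gives |t − 5| = |(t + 8) + (-13)| ≥ 13 − 13/2 = 13/2.
Hence |(3t + 3)/(t - 5) − (21/13)| < 18|t + 8|/(13·(13/2)) = (36/169)|t + 8|, which is < ε once |t + 8| < (169/36)ε.
Take δ = min(13/2, (169/36)ε). Then 0 < |t + 8| < δ forces both bounds, so |(3t + 3)/(t - 5) − (21/13)| < ε.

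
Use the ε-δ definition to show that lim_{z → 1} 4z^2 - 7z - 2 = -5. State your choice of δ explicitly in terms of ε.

δ = min(2, ε/15)

Let ε > 0 be given. We want δ > 0 such that 0 < |z − 1| < δ implies |(4z^2 - 7z - 2) + 5| < ε.
(4z^2 - 7z - 2) + 5 = 4z^2 - 7z + 3 = (z − 1)(4z - 3).
So |(4z^2 - 7z - 2) + 5| = |z − 1|·|4z - 3|.
Assume first that |z − 1| < 2, so |z| < 3. Then |4z - 3| ≤ 4·3 + 3 = 15.
Hence |(4z^2 - 7z - 2) + 5| ≤ 15|z − 1| < ε provided |z − 1| < ε/15.
Take δ = min(2, ε/15). Then 0 < |z − 1| < δ gives both |z − 1| < 2 and |z − 1| < ε/15, so |(4z^2 - 7z - 2) + 5| < ε.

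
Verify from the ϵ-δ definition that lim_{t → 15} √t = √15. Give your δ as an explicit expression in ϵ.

δ = min(15, √15·ϵ)

Let ϵ > 0. We want δ > 0 such that 0 < |t − 15| < δ implies |√t − √15| < ϵ.
Rationalise: √t − √15 = (t − 15)/(√t + √15), so |√t − √15| = |t − 15|/(√t + √15).
Restrict δ ≤ 15 so that |t − 15| < 15 forces t > 0, and then √t + √15 > √15.
Hence |√t − √15| < |t − 15|/√15, which is < ϵ once |t − 15| < √15·ϵ.
Take δ = min(15, √15·ϵ). If 0 < |t − 15| < δ then t > 0 and |√t − √15| < |t − 15|/√15 < ϵ.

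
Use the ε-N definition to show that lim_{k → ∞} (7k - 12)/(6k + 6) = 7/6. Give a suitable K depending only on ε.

K = (19/6)/ε

Let ε > 0. For k ≥ 1, |(7k - 12)/(6k + 6) − (7/6)| = |-114|/(6(6k + 6)) = 114/(6(6k + 6)).
Since 6k + 6 ≥ 6k for k ≥ 1, this is ≤ 114/(6·6k) = (19/6)/k.
So |(7k - 12)/(6k + 6) − (7/6)| < ε whenever k > (19/6)/ε.
Take K = (19/6)/ε. If k > K then |(7k - 12)/(6k + 6) − (7/6)| ≤ (19/6)/k < ε.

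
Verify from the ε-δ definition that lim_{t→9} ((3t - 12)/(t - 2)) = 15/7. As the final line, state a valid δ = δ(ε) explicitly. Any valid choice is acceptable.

Let ε > 0. We want δ > 0 with 0 < |t − 9| < δ ⇒ |(3t - 12)/(t - 2) − (15/7)| < ε.
Combining over a common denominator, (3t - 12)/(t - 2) − (15/7) = [(3t - 12)·7 − 15·(t - 2)] / [7·(t - 2)] = 6(t − 9) / (7(t - 2)).
So |(3t - 12)/(t - 2) − (15/7)| = 6|t − 9| / (7·|t − 2|).
Restrict δ ≤ 7/2. Then |t − 9| < 7/2 gives |t − 2| = |(t − 9) + 7| ≥ 7 − 7/2 = 7/2.
Hence |(3t - 12)/(t - 2) − (15/7)| < 6|t − 9|/(7·(7/2)) = (12/49)|t − 9|, which is < ε once |t − 9| < (49/12)ε.
Take δ = min(7/2, (49/12)ε). Then 0 < |t − 9| < δ forces both bounds, so |(3t - 12)/(t - 2) − (15/7)| < ε.

δ = min(7/2, (49/12)ε)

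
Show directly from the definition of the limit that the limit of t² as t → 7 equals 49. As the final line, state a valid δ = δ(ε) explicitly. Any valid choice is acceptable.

δ = min(1, ε/15)

Let ε > 0. We seek δ > 0 with 0 < |t − 7| < δ ⇒ |t² − 49| < ε.
Factor: t² − 49 = (t − 7)(t + 7), so |t² − 49| = |t − 7|·|t + 7|.
Restrict δ ≤ 1. Then |t − 7| < 1 gives |t| < 8, so by the triangle inequality |t + 7| ≤ 8 + 7 = 15.
Hence |t² − 49| ≤ 15|t − 7|, which is < ε once |t − 7| < ε/15.
Take δ = min(1, ε/15). If 0 < |t − 7| < δ then both bounds hold and |t² − 49| ≤ 15|t − 7| < 15·(ε/15) = ε.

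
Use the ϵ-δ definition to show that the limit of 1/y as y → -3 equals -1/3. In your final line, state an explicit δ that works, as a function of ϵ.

δ = min(3/2, (9/2)ϵ)

Fix ϵ > 0. We seek δ > 0 such that 0 < |y + 3| < δ implies |1/y + 1/3| < ϵ.
|1/y + 1/3| = |-3 − y|/(3·|y|) = |y + 3|/(3|y|).
Require δ ≤ 3/2 so that |y| > 3 − 3/2 = 3/2, hence 3|y| > 9/2.
Then |1/y + 1/3| < |y + 3|/(9/2), which is < ϵ when |y + 3| < (9/2)ϵ.
Take δ = min(3/2, (9/2)ϵ). Then 0 < |y + 3| < δ gives both |y + 3| < 3/2 and |y + 3| < (9/2)ϵ, so |1/y + 1/3| < ϵ.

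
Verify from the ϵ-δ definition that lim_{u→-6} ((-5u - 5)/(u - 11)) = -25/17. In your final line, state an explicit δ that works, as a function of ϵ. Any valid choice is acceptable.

δ = min(17/2, (289/120)ϵ)

Let ϵ > 0. We want δ > 0 with 0 < |u + 6| < δ ⇒ |(-5u - 5)/(u - 11) + 25/17| < ϵ.
Combining over a common denominator, (-5u - 5)/(u - 11) + 25/17 = [(-5u - 5)·(-17) − 25·(u - 11)] / [(-17)·(u - 11)] = 60(u + 6) / ((-17)(u - 11)).
So |(-5u - 5)/(u - 11) + 25/17| = 60|u + 6| / (17·|u − 11|).
Require δ ≤ 17/2, so |u − 11| ≥ |-17| − |u + 6| > 17 − 17/2 = 17/2.
Hence |(-5u - 5)/(u - 11) + 25/17| < 60|u + 6|/(17·(17/2)) = (120/289)|u + 6|, which is < ϵ once |u + 6| < (289/120)ϵ.
Take δ = min(17/2, (289/120)ϵ). Then 0 < |u + 6| < δ forces both bounds, so |(-5u - 5)/(u - 11) + 25/17| < ϵ.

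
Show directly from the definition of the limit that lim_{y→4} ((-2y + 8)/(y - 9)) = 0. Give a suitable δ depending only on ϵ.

Fix ϵ > 0. We want δ > 0 with 0 < |y − 4| < δ ⇒ |(-2y + 8)/(y - 9) − 0| < ϵ.
Combining over a common denominator, (-2y + 8)/(y - 9) − 0 = [(-2y + 8)·(-5) − 0·(y - 9)] / [(-5)·(y - 9)] = 10(y − 4) / ((-5)(y - 9)).
So |(-2y + 8)/(y - 9) − 0| = 10|y − 4| / (5·|y − 9|).
Require δ ≤ 5/2, so |y − 9| ≥ |-5| − |y − 4| > 5 − 5/2 = 5/2.
Hence |(-2y + 8)/(y - 9) − 0| < 10|y − 4|/(5·(5/2)) = (4/5)|y − 4|, which is < ϵ once |y − 4| < (5/4)ϵ.
Take δ = min(5/2, (5/4)ϵ). Then 0 < |y − 4| < δ forces both bounds, so |(-2y + 8)/(y - 9) − 0| < ϵ.

δ = min(5/2, (5/4)ϵ)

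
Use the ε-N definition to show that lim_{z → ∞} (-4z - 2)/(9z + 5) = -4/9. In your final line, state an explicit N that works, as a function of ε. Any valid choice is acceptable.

Suppose ε > 0. We seek N > 0 such that z > N implies |(-4z - 2)/(9z + 5) + 4/9| < ε.
(-4z - 2)/(9z + 5) + 4/9 = (9(-4z - 2) − (-4)(9z + 5)) / (9(9z + 5)) = 2/(9(9z + 5)).
For z > 0 we have 9z + 5 > 9z, so |(-4z - 2)/(9z + 5) + 4/9| = 2/(9(9z + 5)) < 2/(9·9z) = (2/81)/z.
Thus |(-4z - 2)/(9z + 5) + 4/9| < ε whenever z > (2/81)/ε.
Take N = (2/81)/ε. If z > N then |(-4z - 2)/(9z + 5) + 4/9| < (2/81)/z < ε.

N = (2/81)/ε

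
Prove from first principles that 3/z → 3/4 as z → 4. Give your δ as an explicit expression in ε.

δ = min(2, (8/3)ε)

Let ε > 0. We seek δ > 0 such that 0 < |z − 4| < δ implies |3/z − (3/4)| < ε.
|3/z − (3/4)| = 3·|4 − z|/(4·|z|) = 3|z − 4|/(4|z|).
Require δ ≤ 2 so that |z| > 4 − 2 = 2, hence 4|z| > 8.
Then |3/z − (3/4)| < 3|z − 4|/8, which is < ε when |z − 4| < (8/3)ε.
Take δ = min(2, (8/3)ε). Then 0 < |z − 4| < δ gives both |z − 4| < 2 and |z − 4| < (8/3)ε, so |3/z − (3/4)| < ε.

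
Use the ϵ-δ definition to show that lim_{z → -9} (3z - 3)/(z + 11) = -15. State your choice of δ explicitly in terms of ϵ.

δ = min(1, (1/18)ϵ)

Suppose ϵ > 0. We want δ > 0 with 0 < |z + 9| < δ ⇒ |(3z - 3)/(z + 11) + 15| < ϵ.
Combining over a common denominator, (3z - 3)/(z + 11) + 15 = [(3z - 3)·2 − (-30)·(z + 11)] / [2·(z + 11)] = 36(z + 9) / (2(z + 11)).
So |(3z - 3)/(z + 11) + 15| = 36|z + 9| / (2·|z + 11|).
Restrict δ ≤ 1. Then |z + 9| < 1 gives |z + 11| = |(z + 9) + 2| ≥ 2 − 1 = 1.
Hence |(3z - 3)/(z + 11) + 15| < 36|z + 9|/(2·1) = 18|z + 9|, which is < ϵ once |z + 9| < (1/18)ϵ.
Take δ = min(1, (1/18)ϵ). Then 0 < |z + 9| < δ forces both bounds, so |(3z - 3)/(z + 11) + 15| < ϵ.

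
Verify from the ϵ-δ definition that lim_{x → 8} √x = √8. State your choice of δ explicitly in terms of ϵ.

Suppose ϵ > 0. We want δ > 0 such that 0 < |x − 8| < δ implies |√x − √8| < ϵ.
Rationalise: √x − √8 = (x − 8)/(√x + √8), so |√x − √8| = |x − 8|/(√x + √8).
Restrict δ ≤ 8 so that |x − 8| < 8 forces x > 0, and then √x + √8 > √8.
Hence |√x − √8| < |x − 8|/√8, which is < ϵ once |x − 8| < √8·ϵ.
Take δ = min(8, √8·ϵ). If 0 < |x − 8| < δ then x > 0 and |√x − √8| < |x − 8|/√8 < ϵ.

δ = min(8, √8·ϵ)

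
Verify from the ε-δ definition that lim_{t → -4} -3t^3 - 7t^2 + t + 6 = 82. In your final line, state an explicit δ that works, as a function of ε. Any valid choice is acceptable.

Fix ε > 0. We want δ > 0 such that 0 < |t + 4| < δ implies |(-3t^3 - 7t^2 + t + 6) − 82| < ε.
(-3t^3 - 7t^2 + t + 6) − 82 = -3t^3 - 7t^2 + t - 76 = (t + 4)(-3t^2 + 5t - 19).
So |(-3t^3 - 7t^2 + t + 6) − 82| = |t + 4|·|-3t^2 + 5t - 19|.
Assume first that |t + 4| < 2, so |t| < 6. Then |-3t^2 + 5t - 19| ≤ 3·6^2 + 5·6 + 19 = 157.
Hence |(-3t^3 - 7t^2 + t + 6) − 82| ≤ 157|t + 4| < ε provided |t + 4| < ε/157.
Choosing δ = min(2, ε/157) ensures both conditions, hence |(-3t^3 - 7t^2 + t + 6) − 82| < ε.

δ = min(2, ε/157)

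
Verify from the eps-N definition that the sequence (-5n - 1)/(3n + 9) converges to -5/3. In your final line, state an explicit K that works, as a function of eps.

Let eps > 0 be given. For n ≥ 1, |(-5n - 1)/(3n + 9) + 5/3| = |42|/(3(3n + 9)) = 42/(3(3n + 9)).
Since 3n + 9 ≥ 3n for n ≥ 1, this is ≤ 42/(3·3n) = (14/3)/n.
So |(-5n - 1)/(3n + 9) + 5/3| < eps whenever n > (14/3)/eps.
Take K = (14/3)/eps. If n > K then |(-5n - 1)/(3n + 9) + 5/3| ≤ (14/3)/n < eps.

K = (14/3)/eps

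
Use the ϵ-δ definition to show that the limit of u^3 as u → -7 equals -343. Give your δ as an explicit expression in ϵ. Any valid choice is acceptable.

Fix ϵ > 0. We seek δ > 0 with 0 < |u + 7| < δ ⇒ |u^3 + 343| < ϵ.
Factor: u^3 + 343 = (u + 7)(u^2 - 7u + 49), so |u^3 + 343| = |u + 7|·|u^2 - 7u + 49|.
Restrict δ ≤ 1. Then |u + 7| < 1 gives |u| < 8, so by the triangle inequality |u^2 - 7u + 49| ≤ 8^2 + 7·8 + 49 = 169.
Hence |u^3 + 343| ≤ 169|u + 7|, which is < ϵ once |u + 7| < ϵ/169.
Take δ = min(1, ϵ/169). If 0 < |u + 7| < δ then both bounds hold and |u^3 + 343| ≤ 169|u + 7| < 169·(ϵ/169) = ϵ.

δ = min(1, ϵ/169)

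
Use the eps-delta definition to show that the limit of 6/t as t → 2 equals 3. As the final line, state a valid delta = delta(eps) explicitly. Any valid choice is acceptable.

Fix eps > 0. We seek delta > 0 such that 0 < |t − 2| < delta implies |6/t − 3| < eps.
|6/t − 3| = 6·|2 − t|/(2·|t|) = 6|t − 2|/(2|t|).
Require delta ≤ 1 so that |t| > 2 − 1 = 1, hence 2|t| > 2.
Then |6/t − 3| < 6|t − 2|/2, which is < eps when |t − 2| < (1/3)eps.
Take delta = min(1, (1/3)eps). Then 0 < |t − 2| < delta gives both |t − 2| < 1 and |t − 2| < (1/3)eps, so |6/t − 3| < eps.

delta = min(1, (1/3)eps)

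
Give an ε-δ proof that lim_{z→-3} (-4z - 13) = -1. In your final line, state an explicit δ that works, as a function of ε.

Let ε > 0. We need δ > 0 so that 0 < |z + 3| < δ implies |(-4z - 13) + 1| < ε.
|(-4z - 13) + 1| = |-4z - 12| = 4|z + 3|.
Thus it suffices that |z + 3| < ε/4.
Choosing δ = ε/4 gives |(-4z - 13) + 1| = 4|z + 3| < ε whenever |z + 3| < δ.

δ = ε/4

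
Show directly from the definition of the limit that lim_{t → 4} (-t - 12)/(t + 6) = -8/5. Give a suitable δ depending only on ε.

δ = min(5, (25/3)ε)

Fix ε > 0. We want δ > 0 with 0 < |t − 4| < δ ⇒ |(-t - 12)/(t + 6) + 8/5| < ε.
Combining over a common denominator, (-t - 12)/(t + 6) + 8/5 = [(-t - 12)·10 − (-16)·(t + 6)] / [10·(t + 6)] = 6(t − 4) / (10(t + 6)).
So |(-t - 12)/(t + 6) + 8/5| = 6|t − 4| / (10·|t + 6|).
Restrict δ ≤ 5. Then |t − 4| < 5 gives |t + 6| = |(t − 4) + 10| ≥ 10 − 5 = 5.
Hence |(-t - 12)/(t + 6) + 8/5| < 6|t − 4|/(10·5) = (3/25)|t − 4|, which is < ε once |t − 4| < (25/3)ε.
Take δ = min(5, (25/3)ε). Then 0 < |t − 4| < δ forces both bounds, so |(-t - 12)/(t + 6) + 8/5| < ε.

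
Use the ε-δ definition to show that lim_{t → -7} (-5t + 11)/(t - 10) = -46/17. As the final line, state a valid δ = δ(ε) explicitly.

Let ε > 0 be given. We want δ > 0 with 0 < |t + 7| < δ ⇒ |(-5t + 11)/(t - 10) + 46/17| < ε.
Combining over a common denominator, (-5t + 11)/(t - 10) + 46/17 = [(-5t + 11)·(-17) − 46·(t - 10)] / [(-17)·(t - 10)] = 39(t + 7) / ((-17)(t - 10)).
So |(-5t + 11)/(t - 10) + 46/17| = 39|t + 7| / (17·|t − 10|).
Require δ ≤ 17/2, so |t − 10| ≥ |-17| − |t + 7| > 17 − 17/2 = 17/2.
Hence |(-5t + 11)/(t - 10) + 46/17| < 39|t + 7|/(17·(17/2)) = (78/289)|t + 7|, which is < ε once |t + 7| < (289/78)ε.
Take δ = min(17/2, (289/78)ε). Then 0 < |t + 7| < δ forces both bounds, so |(-5t + 11)/(t - 10) + 46/17| < ε.

δ = min(17/2, (289/78)ε)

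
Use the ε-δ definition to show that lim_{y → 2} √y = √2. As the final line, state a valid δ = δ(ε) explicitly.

Suppose ε > 0. We want δ > 0 such that 0 < |y − 2| < δ implies |√y − √2| < ε.
Multiplying by the conjugate, |√y − √2| = |y − 2|/(√y + √2).
Restrict δ ≤ 2 so that |y − 2| < 2 forces y > 0, and then √y + √2 > √2.
Hence |√y − √2| < |y − 2|/√2, which is < ε once |y − 2| < √2·ε.
Take δ = min(2, √2·ε). If 0 < |y − 2| < δ then y > 0 and |√y − √2| < |y − 2|/√2 < ε.

δ = min(2, √2·ε)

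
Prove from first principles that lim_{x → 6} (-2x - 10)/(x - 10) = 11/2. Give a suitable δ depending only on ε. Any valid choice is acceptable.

δ = min(2, (4/15)ε)

Let ε > 0 be given. We want δ > 0 with 0 < |x − 6| < δ ⇒ |(-2x - 10)/(x - 10) − (11/2)| < ε.
Combining over a common denominator, (-2x - 10)/(x - 10) − (11/2) = [(-2x - 10)·(-4) − (-22)·(x - 10)] / [(-4)·(x - 10)] = 30(x − 6) / ((-4)(x - 10)).
So |(-2x - 10)/(x - 10) − (11/2)| = 30|x − 6| / (4·|x − 10|).
Restrict δ ≤ 2. Then |x − 6| < 2 gives |x − 10| = |(x − 6) + (-4)| ≥ 4 − 2 = 2.
Hence |(-2x - 10)/(x - 10) − (11/2)| < 30|x − 6|/(4·2) = (15/4)|x − 6|, which is < ε once |x − 6| < (4/15)ε.
Take δ = min(2, (4/15)ε). Then 0 < |x − 6| < δ forces both bounds, so |(-2x - 10)/(x - 10) − (11/2)| < ε.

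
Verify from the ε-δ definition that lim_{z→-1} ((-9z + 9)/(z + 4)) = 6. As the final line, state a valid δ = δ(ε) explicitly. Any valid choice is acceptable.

Let ε > 0 be given. We want δ > 0 with 0 < |z + 1| < δ ⇒ |(-9z + 9)/(z + 4) − 6| < ε.
Combining over a common denominator, (-9z + 9)/(z + 4) − 6 = [(-9z + 9)·3 − 18·(z + 4)] / [3·(z + 4)] = -45(z + 1) / (3(z + 4)).
So |(-9z + 9)/(z + 4) − 6| = 45|z + 1| / (3·|z + 4|).
Require δ ≤ 3/2, so |z + 4| ≥ |3| − |z + 1| > 3 − 3/2 = 3/2.
Hence |(-9z + 9)/(z + 4) − 6| < 45|z + 1|/(3·(3/2)) = 10|z + 1|, which is < ε once |z + 1| < (1/10)ε.
Take δ = min(3/2, (1/10)ε). Then 0 < |z + 1| < δ forces both bounds, so |(-9z + 9)/(z + 4) − 6| < ε.

δ = min(3/2, (1/10)ε)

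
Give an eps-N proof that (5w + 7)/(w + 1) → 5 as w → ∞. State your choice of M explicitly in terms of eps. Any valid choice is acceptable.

Suppose eps > 0. We seek M > 0 such that w > M implies |(5w + 7)/(w + 1) − 5| < eps.
(5w + 7)/(w + 1) − 5 = ((5w + 7) − 5(w + 1)) / ((w + 1)) = 2/((w + 1)).
For w > 0 we have w + 1 > w, so |(5w + 7)/(w + 1) − 5| = 2/((w + 1)) < 2/(w) = 2/w.
Thus |(5w + 7)/(w + 1) − 5| < eps whenever w > 2/eps.
Take M = 2/eps. If w > M then |(5w + 7)/(w + 1) − 5| < 2/w < eps.

M = 2/eps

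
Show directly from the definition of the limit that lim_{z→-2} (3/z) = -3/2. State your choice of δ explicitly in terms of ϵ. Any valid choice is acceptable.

δ = min(1, (2/3)ϵ)

Let ϵ > 0 be given. We seek δ > 0 such that 0 < |z + 2| < δ implies |3/z + 3/2| < ϵ.
|3/z + 3/2| = 3·|-2 − z|/(2·|z|) = 3|z + 2|/(2|z|).
Restrict δ ≤ 1. Then |z + 2| < 1 gives |z| > 1, so 2|z| > 2.
Then |3/z + 3/2| < 3|z + 2|/2, which is < ϵ when |z + 2| < (2/3)ϵ.
Take δ = min(1, (2/3)ϵ). Then 0 < |z + 2| < δ gives both |z + 2| < 1 and |z + 2| < (2/3)ϵ, so |3/z + 3/2| < ϵ.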